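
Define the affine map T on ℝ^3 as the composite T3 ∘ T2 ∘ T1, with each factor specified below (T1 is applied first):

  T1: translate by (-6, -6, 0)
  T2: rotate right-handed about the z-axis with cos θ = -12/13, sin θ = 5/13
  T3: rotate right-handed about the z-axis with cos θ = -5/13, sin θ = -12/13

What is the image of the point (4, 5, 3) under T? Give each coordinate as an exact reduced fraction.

T1 translate by (-6, -6, 0): (4, 5, 3) → (-2, -1, 3)
T2 rotate right-handed about the z-axis with cos θ = -12/13, sin θ = 5/13: (-2, -1, 3) → (29/13, 2/13, 3)
T3 rotate right-handed about the z-axis with cos θ = -5/13, sin θ = -12/13: (29/13, 2/13, 3) → (-121/169, -358/169, 3)

T(p) = (-121/169, -358/169, 3)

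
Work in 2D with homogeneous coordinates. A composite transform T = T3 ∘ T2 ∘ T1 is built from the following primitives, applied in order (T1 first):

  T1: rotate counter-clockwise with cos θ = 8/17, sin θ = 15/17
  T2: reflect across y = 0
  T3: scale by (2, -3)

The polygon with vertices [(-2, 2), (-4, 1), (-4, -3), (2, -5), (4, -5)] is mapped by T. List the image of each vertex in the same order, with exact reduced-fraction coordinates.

T1 rotate counter-clockwise with cos θ = 8/17, sin θ = 15/17: (-2, 2) → (-46/17, -14/17); (-4, 1) → (-47/17, -52/17); (-4, -3) → (13/17, -84/17); (2, -5) → (91/17, -10/17); (4, -5) → (107/17, 20/17)
T2 reflect across y = 0: (-46/17, -14/17) → (-46/17, 14/17); (-47/17, -52/17) → (-47/17, 52/17); (13/17, -84/17) → (13/17, 84/17); (91/17, -10/17) → (91/17, 10/17); (107/17, 20/17) → (107/17, -20/17)
T3 scale by (2, -3): (-46/17, 14/17) → (-92/17, -42/17); (-47/17, 52/17) → (-94/17, -156/17); (13/17, 84/17) → (26/17, -252/17); (91/17, 10/17) → (182/17, -30/17); (107/17, -20/17) → (214/17, 60/17)

image vertices: (-92/17, -42/17), (-94/17, -156/17), (26/17, -252/17), (182/17, -30/17), (214/17, 60/17)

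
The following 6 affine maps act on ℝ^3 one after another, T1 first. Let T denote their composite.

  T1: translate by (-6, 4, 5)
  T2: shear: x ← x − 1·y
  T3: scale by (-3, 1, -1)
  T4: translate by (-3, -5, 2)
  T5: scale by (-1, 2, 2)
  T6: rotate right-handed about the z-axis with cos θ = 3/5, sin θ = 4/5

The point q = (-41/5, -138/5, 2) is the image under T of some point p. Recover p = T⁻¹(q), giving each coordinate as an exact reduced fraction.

T1 = [1 0 0 -6; 0 1 0 4; 0 0 1 5; 0 0 0 1]
T2·T1 = [1 -1 0 -10; 0 1 0 4; 0 0 1 5; 0 0 0 1]
T3·…·T1 = [-3 3 0 30; 0 1 0 4; 0 0 -1 -5; 0 0 0 1]
T4·…·T1 = [-3 3 0 27; 0 1 0 -1; 0 0 -1 -3; 0 0 0 1]
T5·…·T1 = [3 -3 0 -27; 0 2 0 -2; 0 0 -2 -6; 0 0 0 1]
T6·…·T1 = [9/5 -17/5 0 -73/5; 12/5 -6/5 0 -114/5; 0 0 -2 -6; 0 0 0 1]
det M = -12; M⁻¹ = [-1/5 17/30 0 10; -2/5 3/10 0 1; 0 0 -1/2 -3; 0 0 0 1]
M⁻¹ · (-41/5, -138/5, 2)ᵀ = (-4, -4, -4)ᵀ

p = (-4, -4, -4)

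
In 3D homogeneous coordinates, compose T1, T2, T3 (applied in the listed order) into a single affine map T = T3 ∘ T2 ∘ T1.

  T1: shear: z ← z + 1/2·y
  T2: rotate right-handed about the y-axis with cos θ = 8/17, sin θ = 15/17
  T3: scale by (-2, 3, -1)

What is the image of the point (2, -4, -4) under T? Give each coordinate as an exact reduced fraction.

T(p) = (148/17, -12, 78/17)

T1 shear: z ← z + 1/2·y: (2, -4, -4) → (2, -4, -6)
T2 rotate right-handed about the y-axis with cos θ = 8/17, sin θ = 15/17: (2, -4, -6) → (-74/17, -4, -78/17)
T3 scale by (-2, 3, -1): (-74/17, -4, -78/17) → (148/17, -12, 78/17)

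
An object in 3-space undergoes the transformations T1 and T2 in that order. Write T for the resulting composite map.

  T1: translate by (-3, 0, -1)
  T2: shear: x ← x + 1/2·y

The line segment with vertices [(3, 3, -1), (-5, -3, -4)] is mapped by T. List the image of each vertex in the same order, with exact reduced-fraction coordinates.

image vertices: (3/2, 3, -2), (-19/2, -3, -5)

T1 translate by (-3, 0, -1): (3, 3, -1) → (0, 3, -2); (-5, -3, -4) → (-8, -3, -5)
T2 shear: x ← x + 1/2·y: (0, 3, -2) → (3/2, 3, -2); (-8, -3, -5) → (-19/2, -3, -5)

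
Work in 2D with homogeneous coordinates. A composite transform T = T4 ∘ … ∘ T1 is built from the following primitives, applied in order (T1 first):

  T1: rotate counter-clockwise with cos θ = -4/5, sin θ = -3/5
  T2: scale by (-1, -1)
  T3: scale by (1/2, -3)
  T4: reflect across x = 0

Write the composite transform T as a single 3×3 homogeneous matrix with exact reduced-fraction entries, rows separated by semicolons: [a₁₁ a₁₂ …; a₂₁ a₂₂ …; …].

T = [-2/5 3/10 0; -9/5 -12/5 0; 0 0 1]

T1 = [-4/5 3/5 0; -3/5 -4/5 0; 0 0 1]
T2·T1 = [4/5 -3/5 0; 3/5 4/5 0; 0 0 1]
T3·…·T1 = [2/5 -3/10 0; -9/5 -12/5 0; 0 0 1]
T4·…·T1 = [-2/5 3/10 0; -9/5 -12/5 0; 0 0 1]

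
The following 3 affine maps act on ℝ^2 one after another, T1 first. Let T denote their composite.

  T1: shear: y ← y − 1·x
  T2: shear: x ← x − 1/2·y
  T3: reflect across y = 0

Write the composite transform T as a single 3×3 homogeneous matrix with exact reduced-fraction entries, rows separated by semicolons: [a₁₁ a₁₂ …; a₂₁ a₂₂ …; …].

T = [3/2 -1/2 0; 1 -1 0; 0 0 1]

T1 = [1 0 0; -1 1 0; 0 0 1]
T2·T1 = [3/2 -1/2 0; -1 1 0; 0 0 1]
T3·…·T1 = [3/2 -1/2 0; 1 -1 0; 0 0 1]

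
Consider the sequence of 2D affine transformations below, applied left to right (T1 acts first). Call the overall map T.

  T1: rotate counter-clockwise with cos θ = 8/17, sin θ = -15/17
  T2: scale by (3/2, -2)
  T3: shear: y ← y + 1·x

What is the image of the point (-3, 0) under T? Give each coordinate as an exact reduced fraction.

T1 rotate counter-clockwise with cos θ = 8/17, sin θ = -15/17: (-3, 0) → (-24/17, 45/17)
T2 scale by (3/2, -2): (-24/17, 45/17) → (-36/17, -90/17)
T3 shear: y ← y + 1·x: (-36/17, -90/17) → (-36/17, -126/17)

T(p) = (-36/17, -126/17)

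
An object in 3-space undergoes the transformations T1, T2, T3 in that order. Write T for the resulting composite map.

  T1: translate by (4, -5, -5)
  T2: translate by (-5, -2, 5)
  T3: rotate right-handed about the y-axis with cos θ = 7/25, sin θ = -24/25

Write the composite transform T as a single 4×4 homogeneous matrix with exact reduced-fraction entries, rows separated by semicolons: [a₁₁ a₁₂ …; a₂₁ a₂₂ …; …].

T = [7/25 0 -24/25 -7/25; 0 1 0 -7; 24/25 0 7/25 -24/25; 0 0 0 1]

T1 = [1 0 0 4; 0 1 0 -5; 0 0 1 -5; 0 0 0 1]
T2·T1 = [1 0 0 -1; 0 1 0 -7; 0 0 1 0; 0 0 0 1]
T3·…·T1 = [7/25 0 -24/25 -7/25; 0 1 0 -7; 24/25 0 7/25 -24/25; 0 0 0 1]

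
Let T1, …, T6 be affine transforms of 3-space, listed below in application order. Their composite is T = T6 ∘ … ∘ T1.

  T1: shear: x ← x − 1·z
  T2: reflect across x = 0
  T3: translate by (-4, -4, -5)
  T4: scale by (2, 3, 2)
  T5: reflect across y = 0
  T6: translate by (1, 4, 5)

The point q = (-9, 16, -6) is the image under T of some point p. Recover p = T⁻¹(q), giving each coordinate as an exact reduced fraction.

p = (1/2, 0, -1/2)

T1 = [1 0 -1 0; 0 1 0 0; 0 0 1 0; 0 0 0 1]
T2·T1 = [-1 0 1 0; 0 1 0 0; 0 0 1 0; 0 0 0 1]
T3·…·T1 = [-1 0 1 -4; 0 1 0 -4; 0 0 1 -5; 0 0 0 1]
T4·…·T1 = [-2 0 2 -8; 0 3 0 -12; 0 0 2 -10; 0 0 0 1]
T5·…·T1 = [-2 0 2 -8; 0 -3 0 12; 0 0 2 -10; 0 0 0 1]
T6·…·T1 = [-2 0 2 -7; 0 -3 0 16; 0 0 2 -5; 0 0 0 1]
det M = 12; M⁻¹ = [-1/2 0 1/2 -1; 0 -1/3 0 16/3; 0 0 1/2 5/2; 0 0 0 1]
M⁻¹ · (-9, 16, -6)ᵀ = (1/2, 0, -1/2)ᵀ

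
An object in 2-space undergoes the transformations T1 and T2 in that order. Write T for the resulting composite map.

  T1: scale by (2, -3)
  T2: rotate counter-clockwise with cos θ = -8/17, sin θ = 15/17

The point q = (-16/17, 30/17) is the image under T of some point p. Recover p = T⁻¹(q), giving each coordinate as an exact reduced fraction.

p = (1, 0)

T1 = [2 0 0; 0 -3 0; 0 0 1]
T2·T1 = [-16/17 45/17 0; 30/17 24/17 0; 0 0 1]
det M = -6; M⁻¹ = [-4/17 15/34 0; 5/17 8/51 0; 0 0 1]
M⁻¹ · (-16/17, 30/17)ᵀ = (1, 0)ᵀ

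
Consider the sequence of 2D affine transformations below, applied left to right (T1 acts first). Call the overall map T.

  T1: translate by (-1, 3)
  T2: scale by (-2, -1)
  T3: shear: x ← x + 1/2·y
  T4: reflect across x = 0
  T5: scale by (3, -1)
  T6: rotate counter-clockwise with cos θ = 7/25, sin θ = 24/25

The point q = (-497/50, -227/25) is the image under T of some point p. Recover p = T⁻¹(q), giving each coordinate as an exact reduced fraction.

T1 = [1 0 -1; 0 1 3; 0 0 1]
T2·T1 = [-2 0 2; 0 -1 -3; 0 0 1]
T3·…·T1 = [-2 -1/2 1/2; 0 -1 -3; 0 0 1]
T4·…·T1 = [2 1/2 -1/2; 0 -1 -3; 0 0 1]
T5·…·T1 = [6 3/2 -3/2; 0 1 3; 0 0 1]
T6·…·T1 = [42/25 -27/50 -33/10; 144/25 43/25 -3/5; 0 0 1]
det M = 6; M⁻¹ = [43/150 9/100 1; -24/25 7/25 -3; 0 0 1]
M⁻¹ · (-497/50, -227/25)ᵀ = (-8/3, 4)ᵀ

p = (-8/3, 4)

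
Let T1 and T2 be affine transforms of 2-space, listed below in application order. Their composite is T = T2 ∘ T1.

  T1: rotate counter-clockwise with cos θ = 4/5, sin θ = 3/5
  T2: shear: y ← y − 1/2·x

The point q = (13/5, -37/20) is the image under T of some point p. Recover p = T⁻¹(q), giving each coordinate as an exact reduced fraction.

T1 = [4/5 -3/5 0; 3/5 4/5 0; 0 0 1]
T2·T1 = [4/5 -3/5 0; 1/5 11/10 0; 0 0 1]
det M = 1; M⁻¹ = [11/10 3/5 0; -1/5 4/5 0; 0 0 1]
M⁻¹ · (13/5, -37/20)ᵀ = (7/4, -2)ᵀ

p = (7/4, -2)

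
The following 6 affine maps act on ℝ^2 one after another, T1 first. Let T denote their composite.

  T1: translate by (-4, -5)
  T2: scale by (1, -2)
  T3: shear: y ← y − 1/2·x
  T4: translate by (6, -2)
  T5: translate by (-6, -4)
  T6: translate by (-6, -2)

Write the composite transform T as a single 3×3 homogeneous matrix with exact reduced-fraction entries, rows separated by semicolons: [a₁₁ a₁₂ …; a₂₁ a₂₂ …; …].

T1 = [1 0 -4; 0 1 -5; 0 0 1]
T2·T1 = [1 0 -4; 0 -2 10; 0 0 1]
T3·…·T1 = [1 0 -4; -1/2 -2 12; 0 0 1]
T4·…·T1 = [1 0 2; -1/2 -2 10; 0 0 1]
T5·…·T1 = [1 0 -4; -1/2 -2 6; 0 0 1]
T6·…·T1 = [1 0 -10; -1/2 -2 4; 0 0 1]

T = [1 0 -10; -1/2 -2 4; 0 0 1]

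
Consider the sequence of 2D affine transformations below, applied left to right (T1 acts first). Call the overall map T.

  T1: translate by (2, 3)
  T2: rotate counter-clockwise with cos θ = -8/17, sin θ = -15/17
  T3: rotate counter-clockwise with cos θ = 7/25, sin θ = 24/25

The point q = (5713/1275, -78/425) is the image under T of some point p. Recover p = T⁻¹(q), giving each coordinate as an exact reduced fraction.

p = (4/3, 0)

T1 = [1 0 2; 0 1 3; 0 0 1]
T2·T1 = [-8/17 15/17 29/17; -15/17 -8/17 -54/17; 0 0 1]
T3·…·T1 = [304/425 297/425 1499/425; -297/425 304/425 318/425; 0 0 1]
det M = 1; M⁻¹ = [304/425 -297/425 -2; 297/425 304/425 -3; 0 0 1]
M⁻¹ · (5713/1275, -78/425)ᵀ = (4/3, 0)ᵀ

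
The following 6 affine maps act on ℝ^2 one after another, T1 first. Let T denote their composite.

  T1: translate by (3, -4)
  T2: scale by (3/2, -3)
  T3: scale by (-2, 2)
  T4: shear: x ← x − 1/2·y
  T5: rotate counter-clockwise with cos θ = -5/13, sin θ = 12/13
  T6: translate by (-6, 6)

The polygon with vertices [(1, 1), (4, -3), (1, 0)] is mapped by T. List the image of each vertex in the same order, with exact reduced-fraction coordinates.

T1 translate by (3, -4): (1, 1) → (4, -3); (4, -3) → (7, -7); (1, 0) → (4, -4)
T2 scale by (3/2, -3): (4, -3) → (6, 9); (7, -7) → (21/2, 21); (4, -4) → (6, 12)
T3 scale by (-2, 2): (6, 9) → (-12, 18); (21/2, 21) → (-21, 42); (6, 12) → (-12, 24)
T4 shear: x ← x − 1/2·y: (-12, 18) → (-21, 18); (-21, 42) → (-42, 42); (-12, 24) → (-24, 24)
T5 rotate counter-clockwise with cos θ = -5/13, sin θ = 12/13: (-21, 18) → (-111/13, -342/13); (-42, 42) → (-294/13, -714/13); (-24, 24) → (-168/13, -408/13)
T6 translate by (-6, 6): (-111/13, -342/13) → (-189/13, -264/13); (-294/13, -714/13) → (-372/13, -636/13); (-168/13, -408/13) → (-246/13, -330/13)

image vertices: (-189/13, -264/13), (-372/13, -636/13), (-246/13, -330/13)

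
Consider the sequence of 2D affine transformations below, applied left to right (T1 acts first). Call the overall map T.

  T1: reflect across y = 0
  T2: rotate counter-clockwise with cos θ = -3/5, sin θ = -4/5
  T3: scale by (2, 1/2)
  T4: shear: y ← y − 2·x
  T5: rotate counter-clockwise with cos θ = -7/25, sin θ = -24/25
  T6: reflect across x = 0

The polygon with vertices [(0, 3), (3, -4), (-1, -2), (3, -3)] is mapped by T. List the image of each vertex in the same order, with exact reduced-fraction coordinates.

T1 reflect across y = 0: (0, 3) → (0, -3); (3, -4) → (3, 4); (-1, -2) → (-1, 2); (3, -3) → (3, 3)
T2 rotate counter-clockwise with cos θ = -3/5, sin θ = -4/5: (0, -3) → (-12/5, 9/5); (3, 4) → (7/5, -24/5); (-1, 2) → (11/5, -2/5); (3, 3) → (3/5, -21/5)
T3 scale by (2, 1/2): (-12/5, 9/5) → (-24/5, 9/10); (7/5, -24/5) → (14/5, -12/5); (11/5, -2/5) → (22/5, -1/5); (3/5, -21/5) → (6/5, -21/10)
T4 shear: y ← y − 2·x: (-24/5, 9/10) → (-24/5, 21/2); (14/5, -12/5) → (14/5, -8); (22/5, -1/5) → (22/5, -9); (6/5, -21/10) → (6/5, -9/2)
T5 rotate counter-clockwise with cos θ = -7/25, sin θ = -24/25: (-24/5, 21/2) → (1428/125, 417/250); (14/5, -8) → (-1058/125, -56/125); (22/5, -9) → (-1234/125, -213/125); (6/5, -9/2) → (-582/125, 27/250)
T6 reflect across x = 0: (1428/125, 417/250) → (-1428/125, 417/250); (-1058/125, -56/125) → (1058/125, -56/125); (-1234/125, -213/125) → (1234/125, -213/125); (-582/125, 27/250) → (582/125, 27/250)

image vertices: (-1428/125, 417/250), (1058/125, -56/125), (1234/125, -213/125), (582/125, 27/250)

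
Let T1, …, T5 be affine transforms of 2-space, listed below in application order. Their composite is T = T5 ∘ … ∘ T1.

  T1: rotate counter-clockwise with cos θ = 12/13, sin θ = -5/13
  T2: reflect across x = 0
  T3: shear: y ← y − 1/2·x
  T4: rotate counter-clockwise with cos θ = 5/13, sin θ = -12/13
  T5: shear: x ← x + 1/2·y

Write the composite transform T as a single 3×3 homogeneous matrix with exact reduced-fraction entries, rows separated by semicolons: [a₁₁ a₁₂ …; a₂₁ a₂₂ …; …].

T1 = [12/13 5/13 0; -5/13 12/13 0; 0 0 1]
T2·T1 = [-12/13 -5/13 0; -5/13 12/13 0; 0 0 1]
T3·…·T1 = [-12/13 -5/13 0; 1/13 29/26 0; 0 0 1]
T4·…·T1 = [-48/169 149/169 0; 149/169 265/338 0; 0 0 1]
T5·…·T1 = [53/338 861/676 0; 149/169 265/338 0; 0 0 1]

T = [53/338 861/676 0; 149/169 265/338 0; 0 0 1]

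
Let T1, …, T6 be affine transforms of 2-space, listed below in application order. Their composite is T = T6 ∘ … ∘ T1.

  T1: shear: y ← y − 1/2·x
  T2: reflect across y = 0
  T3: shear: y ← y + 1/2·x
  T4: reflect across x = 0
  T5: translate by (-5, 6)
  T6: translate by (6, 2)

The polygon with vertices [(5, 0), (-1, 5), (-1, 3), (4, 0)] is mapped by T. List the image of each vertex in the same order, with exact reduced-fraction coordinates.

image vertices: (-4, 13), (2, 2), (2, 4), (-3, 12)

T1 shear: y ← y − 1/2·x: (5, 0) → (5, -5/2); (-1, 5) → (-1, 11/2); (-1, 3) → (-1, 7/2); (4, 0) → (4, -2)
T2 reflect across y = 0: (5, -5/2) → (5, 5/2); (-1, 11/2) → (-1, -11/2); (-1, 7/2) → (-1, -7/2); (4, -2) → (4, 2)
T3 shear: y ← y + 1/2·x: (5, 5/2) → (5, 5); (-1, -11/2) → (-1, -6); (-1, -7/2) → (-1, -4); (4, 2) → (4, 4)
T4 reflect across x = 0: (5, 5) → (-5, 5); (-1, -6) → (1, -6); (-1, -4) → (1, -4); (4, 4) → (-4, 4)
T5 translate by (-5, 6): (-5, 5) → (-10, 11); (1, -6) → (-4, 0); (1, -4) → (-4, 2); (-4, 4) → (-9, 10)
T6 translate by (6, 2): (-10, 11) → (-4, 13); (-4, 0) → (2, 2); (-4, 2) → (2, 4); (-9, 10) → (-3, 12)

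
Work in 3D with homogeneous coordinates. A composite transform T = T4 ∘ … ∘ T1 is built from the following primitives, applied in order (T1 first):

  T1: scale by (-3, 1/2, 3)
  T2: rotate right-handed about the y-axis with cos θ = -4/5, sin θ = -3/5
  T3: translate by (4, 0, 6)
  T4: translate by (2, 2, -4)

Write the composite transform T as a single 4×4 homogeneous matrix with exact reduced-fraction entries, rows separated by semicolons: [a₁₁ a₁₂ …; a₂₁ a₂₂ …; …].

T1 = [-3 0 0 0; 0 1/2 0 0; 0 0 3 0; 0 0 0 1]
T2·T1 = [12/5 0 -9/5 0; 0 1/2 0 0; -9/5 0 -12/5 0; 0 0 0 1]
T3·…·T1 = [12/5 0 -9/5 4; 0 1/2 0 0; -9/5 0 -12/5 6; 0 0 0 1]
T4·…·T1 = [12/5 0 -9/5 6; 0 1/2 0 2; -9/5 0 -12/5 2; 0 0 0 1]

T = [12/5 0 -9/5 6; 0 1/2 0 2; -9/5 0 -12/5 2; 0 0 0 1]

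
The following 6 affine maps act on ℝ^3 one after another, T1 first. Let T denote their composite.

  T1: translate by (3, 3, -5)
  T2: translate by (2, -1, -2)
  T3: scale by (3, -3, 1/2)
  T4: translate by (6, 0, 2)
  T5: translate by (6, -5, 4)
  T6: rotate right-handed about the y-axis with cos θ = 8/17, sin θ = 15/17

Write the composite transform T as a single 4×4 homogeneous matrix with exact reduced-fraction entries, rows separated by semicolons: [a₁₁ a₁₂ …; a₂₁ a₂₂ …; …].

T = [24/17 0 15/34 507/34; 0 -3 0 -11; -45/17 0 4/17 -385/17; 0 0 0 1]

T1 = [1 0 0 3; 0 1 0 3; 0 0 1 -5; 0 0 0 1]
T2·T1 = [1 0 0 5; 0 1 0 2; 0 0 1 -7; 0 0 0 1]
T3·…·T1 = [3 0 0 15; 0 -3 0 -6; 0 0 1/2 -7/2; 0 0 0 1]
T4·…·T1 = [3 0 0 21; 0 -3 0 -6; 0 0 1/2 -3/2; 0 0 0 1]
T5·…·T1 = [3 0 0 27; 0 -3 0 -11; 0 0 1/2 5/2; 0 0 0 1]
T6·…·T1 = [24/17 0 15/34 507/34; 0 -3 0 -11; -45/17 0 4/17 -385/17; 0 0 0 1]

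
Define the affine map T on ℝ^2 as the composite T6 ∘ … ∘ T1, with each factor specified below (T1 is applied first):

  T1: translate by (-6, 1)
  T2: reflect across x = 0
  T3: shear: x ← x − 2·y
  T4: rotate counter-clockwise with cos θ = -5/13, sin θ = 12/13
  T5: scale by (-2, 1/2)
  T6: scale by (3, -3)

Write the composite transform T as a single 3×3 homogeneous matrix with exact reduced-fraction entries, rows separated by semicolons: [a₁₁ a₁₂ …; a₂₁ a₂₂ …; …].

T = [-30/13 12/13 192/13; 18/13 87/26 -129/26; 0 0 1]

T1 = [1 0 -6; 0 1 1; 0 0 1]
T2·T1 = [-1 0 6; 0 1 1; 0 0 1]
T3·…·T1 = [-1 -2 4; 0 1 1; 0 0 1]
T4·…·T1 = [5/13 -2/13 -32/13; -12/13 -29/13 43/13; 0 0 1]
T5·…·T1 = [-10/13 4/13 64/13; -6/13 -29/26 43/26; 0 0 1]
T6·…·T1 = [-30/13 12/13 192/13; 18/13 87/26 -129/26; 0 0 1]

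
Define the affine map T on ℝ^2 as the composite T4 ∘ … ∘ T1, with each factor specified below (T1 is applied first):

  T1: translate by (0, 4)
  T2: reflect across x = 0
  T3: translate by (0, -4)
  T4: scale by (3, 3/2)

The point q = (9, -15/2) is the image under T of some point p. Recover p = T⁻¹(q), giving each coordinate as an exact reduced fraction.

p = (-3, -5)

T1 = [1 0 0; 0 1 4; 0 0 1]
T2·T1 = [-1 0 0; 0 1 4; 0 0 1]
T3·…·T1 = [-1 0 0; 0 1 0; 0 0 1]
T4·…·T1 = [-3 0 0; 0 3/2 0; 0 0 1]
det M = -9/2; M⁻¹ = [-1/3 0 0; 0 2/3 0; 0 0 1]
M⁻¹ · (9, -15/2)ᵀ = (-3, -5)ᵀ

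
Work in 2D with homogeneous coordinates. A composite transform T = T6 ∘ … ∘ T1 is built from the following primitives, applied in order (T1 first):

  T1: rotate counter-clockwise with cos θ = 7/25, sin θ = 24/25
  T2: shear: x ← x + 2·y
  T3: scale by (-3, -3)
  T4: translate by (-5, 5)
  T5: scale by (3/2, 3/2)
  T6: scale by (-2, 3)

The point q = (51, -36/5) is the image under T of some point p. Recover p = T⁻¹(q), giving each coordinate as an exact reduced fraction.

T1 = [7/25 -24/25 0; 24/25 7/25 0; 0 0 1]
T2·T1 = [11/5 -2/5 0; 24/25 7/25 0; 0 0 1]
T3·…·T1 = [-33/5 6/5 0; -72/25 -21/25 0; 0 0 1]
T4·…·T1 = [-33/5 6/5 -5; -72/25 -21/25 5; 0 0 1]
T5·…·T1 = [-99/10 9/5 -15/2; -108/25 -63/50 15/2; 0 0 1]
T6·…·T1 = [99/5 -18/5 15; -324/25 -189/50 45/2; 0 0 1]
det M = -243/2; M⁻¹ = [7/225 -4/135 1/5; -8/75 -22/135 79/15; 0 0 1]
M⁻¹ · (51, -36/5)ᵀ = (2, 1)ᵀ

p = (2, 1)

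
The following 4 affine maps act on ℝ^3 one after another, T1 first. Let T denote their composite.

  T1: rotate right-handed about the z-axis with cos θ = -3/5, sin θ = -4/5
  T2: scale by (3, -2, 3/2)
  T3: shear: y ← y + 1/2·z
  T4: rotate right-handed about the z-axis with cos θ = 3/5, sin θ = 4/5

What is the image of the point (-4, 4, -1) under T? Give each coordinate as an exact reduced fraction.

T(p) = (299/25, 1203/100, -3/2)

T1 rotate right-handed about the z-axis with cos θ = -3/5, sin θ = -4/5: (-4, 4, -1) → (28/5, 4/5, -1)
T2 scale by (3, -2, 3/2): (28/5, 4/5, -1) → (84/5, -8/5, -3/2)
T3 shear: y ← y + 1/2·z: (84/5, -8/5, -3/2) → (84/5, -47/20, -3/2)
T4 rotate right-handed about the z-axis with cos θ = 3/5, sin θ = 4/5: (84/5, -47/20, -3/2) → (299/25, 1203/100, -3/2)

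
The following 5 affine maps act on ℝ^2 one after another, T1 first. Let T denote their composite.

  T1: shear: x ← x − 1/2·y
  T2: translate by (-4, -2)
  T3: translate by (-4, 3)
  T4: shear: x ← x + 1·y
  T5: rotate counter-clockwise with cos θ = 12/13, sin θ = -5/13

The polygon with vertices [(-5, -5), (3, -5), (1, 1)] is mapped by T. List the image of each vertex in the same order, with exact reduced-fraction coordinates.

image vertices: (-194/13, 49/26), (-98/13, -31/26), (-56/13, 103/26)

T1 shear: x ← x − 1/2·y: (-5, -5) → (-5/2, -5); (3, -5) → (11/2, -5); (1, 1) → (1/2, 1)
T2 translate by (-4, -2): (-5/2, -5) → (-13/2, -7); (11/2, -5) → (3/2, -7); (1/2, 1) → (-7/2, -1)
T3 translate by (-4, 3): (-13/2, -7) → (-21/2, -4); (3/2, -7) → (-5/2, -4); (-7/2, -1) → (-15/2, 2)
T4 shear: x ← x + 1·y: (-21/2, -4) → (-29/2, -4); (-5/2, -4) → (-13/2, -4); (-15/2, 2) → (-11/2, 2)
T5 rotate counter-clockwise with cos θ = 12/13, sin θ = -5/13: (-29/2, -4) → (-194/13, 49/26); (-13/2, -4) → (-98/13, -31/26); (-11/2, 2) → (-56/13, 103/26)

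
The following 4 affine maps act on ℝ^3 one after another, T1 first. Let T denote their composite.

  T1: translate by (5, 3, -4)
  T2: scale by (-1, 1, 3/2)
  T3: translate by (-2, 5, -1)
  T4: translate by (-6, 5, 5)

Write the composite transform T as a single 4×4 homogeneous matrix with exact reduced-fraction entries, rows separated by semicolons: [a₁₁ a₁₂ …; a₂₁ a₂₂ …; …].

T = [-1 0 0 -13; 0 1 0 13; 0 0 3/2 -2; 0 0 0 1]

T1 = [1 0 0 5; 0 1 0 3; 0 0 1 -4; 0 0 0 1]
T2·T1 = [-1 0 0 -5; 0 1 0 3; 0 0 3/2 -6; 0 0 0 1]
T3·…·T1 = [-1 0 0 -7; 0 1 0 8; 0 0 3/2 -7; 0 0 0 1]
T4·…·T1 = [-1 0 0 -13; 0 1 0 13; 0 0 3/2 -2; 0 0 0 1]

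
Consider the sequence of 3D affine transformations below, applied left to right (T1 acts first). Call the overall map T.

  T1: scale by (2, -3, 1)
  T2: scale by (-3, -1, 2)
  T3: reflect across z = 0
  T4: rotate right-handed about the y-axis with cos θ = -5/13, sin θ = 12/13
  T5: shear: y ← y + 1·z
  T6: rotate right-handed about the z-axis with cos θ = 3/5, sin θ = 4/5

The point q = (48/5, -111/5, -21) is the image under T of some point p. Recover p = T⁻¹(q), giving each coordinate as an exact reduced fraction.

p = (-4, 0, 3/2)

T1 = [2 0 0 0; 0 -3 0 0; 0 0 1 0; 0 0 0 1]
T2·T1 = [-6 0 0 0; 0 3 0 0; 0 0 2 0; 0 0 0 1]
T3·…·T1 = [-6 0 0 0; 0 3 0 0; 0 0 -2 0; 0 0 0 1]
T4·…·T1 = [30/13 0 -24/13 0; 0 3 0 0; 72/13 0 10/13 0; 0 0 0 1]
T5·…·T1 = [30/13 0 -24/13 0; 72/13 3 10/13 0; 72/13 0 10/13 0; 0 0 0 1]
T6·…·T1 = [-198/65 -12/5 -112/65 0; 336/65 9/5 -66/65 0; 72/13 0 10/13 0; 0 0 0 1]
det M = 36; M⁻¹ = [1/26 2/39 2/13 0; -4/15 1/5 -1/3 0; -18/65 -24/65 5/26 0; 0 0 0 1]
M⁻¹ · (48/5, -111/5, -21)ᵀ = (-4, 0, 3/2)ᵀ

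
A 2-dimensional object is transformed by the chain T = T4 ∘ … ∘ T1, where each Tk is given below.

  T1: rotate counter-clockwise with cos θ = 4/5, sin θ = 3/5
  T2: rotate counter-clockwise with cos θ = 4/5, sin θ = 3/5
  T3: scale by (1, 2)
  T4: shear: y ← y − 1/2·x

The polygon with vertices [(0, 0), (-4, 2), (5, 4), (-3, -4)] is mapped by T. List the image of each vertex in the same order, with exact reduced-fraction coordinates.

T1 rotate counter-clockwise with cos θ = 4/5, sin θ = 3/5: (0, 0) → (0, 0); (-4, 2) → (-22/5, -4/5); (5, 4) → (8/5, 31/5); (-3, -4) → (0, -5)
T2 rotate counter-clockwise with cos θ = 4/5, sin θ = 3/5: (0, 0) → (0, 0); (-22/5, -4/5) → (-76/25, -82/25); (8/5, 31/5) → (-61/25, 148/25); (0, -5) → (3, -4)
T3 scale by (1, 2): (0, 0) → (0, 0); (-76/25, -82/25) → (-76/25, -164/25); (-61/25, 148/25) → (-61/25, 296/25); (3, -4) → (3, -8)
T4 shear: y ← y − 1/2·x: (0, 0) → (0, 0); (-76/25, -164/25) → (-76/25, -126/25); (-61/25, 296/25) → (-61/25, 653/50); (3, -8) → (3, -19/2)

image vertices: (0, 0), (-76/25, -126/25), (-61/25, 653/50), (3, -19/2)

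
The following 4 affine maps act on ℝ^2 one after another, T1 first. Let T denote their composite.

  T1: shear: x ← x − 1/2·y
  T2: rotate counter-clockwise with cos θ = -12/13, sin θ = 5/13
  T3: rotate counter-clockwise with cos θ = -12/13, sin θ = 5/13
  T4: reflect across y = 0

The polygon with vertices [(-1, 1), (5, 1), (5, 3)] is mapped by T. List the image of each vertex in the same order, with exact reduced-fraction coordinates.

image vertices: (-9/26, -23/13), (1311/338, 421/169), (1553/338, 63/169)

T1 shear: x ← x − 1/2·y: (-1, 1) → (-3/2, 1); (5, 1) → (9/2, 1); (5, 3) → (7/2, 3)
T2 rotate counter-clockwise with cos θ = -12/13, sin θ = 5/13: (-3/2, 1) → (1, -3/2); (9/2, 1) → (-59/13, 21/26); (7/2, 3) → (-57/13, -37/26)
T3 rotate counter-clockwise with cos θ = -12/13, sin θ = 5/13: (1, -3/2) → (-9/26, 23/13); (-59/13, 21/26) → (1311/338, -421/169); (-57/13, -37/26) → (1553/338, -63/169)
T4 reflect across y = 0: (-9/26, 23/13) → (-9/26, -23/13); (1311/338, -421/169) → (1311/338, 421/169); (1553/338, -63/169) → (1553/338, 63/169)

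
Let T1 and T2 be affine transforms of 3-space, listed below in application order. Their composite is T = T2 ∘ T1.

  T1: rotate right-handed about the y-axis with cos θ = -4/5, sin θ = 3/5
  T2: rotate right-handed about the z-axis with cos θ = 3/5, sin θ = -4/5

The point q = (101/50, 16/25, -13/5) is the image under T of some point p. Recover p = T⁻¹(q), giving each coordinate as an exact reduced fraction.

T1 = [-4/5 0 3/5 0; 0 1 0 0; -3/5 0 -4/5 0; 0 0 0 1]
T2·T1 = [-12/25 4/5 9/25 0; 16/25 3/5 -12/25 0; -3/5 0 -4/5 0; 0 0 0 1]
det M = 1; M⁻¹ = [-12/25 16/25 -3/5 0; 4/5 3/5 0 0; 9/25 -12/25 -4/5 0; 0 0 0 1]
M⁻¹ · (101/50, 16/25, -13/5)ᵀ = (1, 2, 5/2)ᵀ

p = (1, 2, 5/2)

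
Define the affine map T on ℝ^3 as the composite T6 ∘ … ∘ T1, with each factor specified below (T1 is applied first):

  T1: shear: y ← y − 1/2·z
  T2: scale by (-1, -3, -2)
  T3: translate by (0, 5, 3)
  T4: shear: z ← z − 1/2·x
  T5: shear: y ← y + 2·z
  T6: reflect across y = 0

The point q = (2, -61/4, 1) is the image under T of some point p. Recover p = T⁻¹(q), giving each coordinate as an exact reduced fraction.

T1 = [1 0 0 0; 0 1 -1/2 0; 0 0 1 0; 0 0 0 1]
T2·T1 = [-1 0 0 0; 0 -3 3/2 0; 0 0 -2 0; 0 0 0 1]
T3·…·T1 = [-1 0 0 0; 0 -3 3/2 5; 0 0 -2 3; 0 0 0 1]
T4·…·T1 = [-1 0 0 0; 0 -3 3/2 5; 1/2 0 -2 3; 0 0 0 1]
T5·…·T1 = [-1 0 0 0; 1 -3 -5/2 11; 1/2 0 -2 3; 0 0 0 1]
T6·…·T1 = [-1 0 0 0; -1 3 5/2 -11; 1/2 0 -2 3; 0 0 0 1]
det M = 6; M⁻¹ = [-1 0 0 0; -1/8 1/3 5/12 29/12; -1/4 0 -1/2 3/2; 0 0 0 1]
M⁻¹ · (2, -61/4, 1)ᵀ = (-2, -5/2, 1/2)ᵀ

p = (-2, -5/2, 1/2)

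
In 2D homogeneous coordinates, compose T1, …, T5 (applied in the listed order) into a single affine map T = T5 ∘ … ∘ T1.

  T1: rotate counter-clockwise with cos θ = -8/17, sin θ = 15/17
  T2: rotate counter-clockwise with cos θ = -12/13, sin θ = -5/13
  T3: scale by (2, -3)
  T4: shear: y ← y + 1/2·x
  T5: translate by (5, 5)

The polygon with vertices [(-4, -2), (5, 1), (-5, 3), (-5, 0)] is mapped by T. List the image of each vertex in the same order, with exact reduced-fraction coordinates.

T1 rotate counter-clockwise with cos θ = -8/17, sin θ = 15/17: (-4, -2) → (62/17, -44/17); (5, 1) → (-55/17, 67/17); (-5, 3) → (-5/17, -99/17); (-5, 0) → (40/17, -75/17)
T2 rotate counter-clockwise with cos θ = -12/13, sin θ = -5/13: (62/17, -44/17) → (-964/221, 218/221); (-55/17, 67/17) → (995/221, -529/221); (-5/17, -99/17) → (-435/221, 1213/221); (40/17, -75/17) → (-855/221, 700/221)
T3 scale by (2, -3): (-964/221, 218/221) → (-1928/221, -654/221); (995/221, -529/221) → (1990/221, 1587/221); (-435/221, 1213/221) → (-870/221, -3639/221); (-855/221, 700/221) → (-1710/221, -2100/221)
T4 shear: y ← y + 1/2·x: (-1928/221, -654/221) → (-1928/221, -1618/221); (1990/221, 1587/221) → (1990/221, 2582/221); (-870/221, -3639/221) → (-870/221, -4074/221); (-1710/221, -2100/221) → (-1710/221, -2955/221)
T5 translate by (5, 5): (-1928/221, -1618/221) → (-823/221, -513/221); (1990/221, 2582/221) → (3095/221, 3687/221); (-870/221, -4074/221) → (235/221, -2969/221); (-1710/221, -2955/221) → (-605/221, -1850/221)

image vertices: (-823/221, -513/221), (3095/221, 3687/221), (235/221, -2969/221), (-605/221, -1850/221)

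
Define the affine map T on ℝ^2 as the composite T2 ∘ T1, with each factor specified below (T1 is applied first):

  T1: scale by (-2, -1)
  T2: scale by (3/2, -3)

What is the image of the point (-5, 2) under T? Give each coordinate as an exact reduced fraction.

T(p) = (15, 6)

T1 scale by (-2, -1): (-5, 2) → (10, -2)
T2 scale by (3/2, -3): (10, -2) → (15, 6)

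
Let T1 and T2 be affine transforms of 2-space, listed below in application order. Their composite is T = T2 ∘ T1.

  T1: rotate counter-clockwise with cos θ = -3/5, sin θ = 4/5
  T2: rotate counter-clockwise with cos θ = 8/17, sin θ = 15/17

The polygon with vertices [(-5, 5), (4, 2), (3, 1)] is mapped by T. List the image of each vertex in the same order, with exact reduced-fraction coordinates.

image vertices: (97/17, -71/17), (-62/17, -44/17), (-239/85, -123/85)

T1 rotate counter-clockwise with cos θ = -3/5, sin θ = 4/5: (-5, 5) → (-1, -7); (4, 2) → (-4, 2); (3, 1) → (-13/5, 9/5)
T2 rotate counter-clockwise with cos θ = 8/17, sin θ = 15/17: (-1, -7) → (97/17, -71/17); (-4, 2) → (-62/17, -44/17); (-13/5, 9/5) → (-239/85, -123/85)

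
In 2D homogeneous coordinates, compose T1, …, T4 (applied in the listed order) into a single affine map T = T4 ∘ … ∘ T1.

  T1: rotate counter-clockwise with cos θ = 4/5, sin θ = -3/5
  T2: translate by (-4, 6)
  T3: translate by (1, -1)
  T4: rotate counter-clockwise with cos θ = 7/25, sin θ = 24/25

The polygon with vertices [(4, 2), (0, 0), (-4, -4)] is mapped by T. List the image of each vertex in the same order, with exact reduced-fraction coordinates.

image vertices: (-91/25, 63/25), (-141/25, -37/25), (-161/25, -177/25)

T1 rotate counter-clockwise with cos θ = 4/5, sin θ = -3/5: (4, 2) → (22/5, -4/5); (0, 0) → (0, 0); (-4, -4) → (-28/5, -4/5)
T2 translate by (-4, 6): (22/5, -4/5) → (2/5, 26/5); (0, 0) → (-4, 6); (-28/5, -4/5) → (-48/5, 26/5)
T3 translate by (1, -1): (2/5, 26/5) → (7/5, 21/5); (-4, 6) → (-3, 5); (-48/5, 26/5) → (-43/5, 21/5)
T4 rotate counter-clockwise with cos θ = 7/25, sin θ = 24/25: (7/5, 21/5) → (-91/25, 63/25); (-3, 5) → (-141/25, -37/25); (-43/5, 21/5) → (-161/25, -177/25)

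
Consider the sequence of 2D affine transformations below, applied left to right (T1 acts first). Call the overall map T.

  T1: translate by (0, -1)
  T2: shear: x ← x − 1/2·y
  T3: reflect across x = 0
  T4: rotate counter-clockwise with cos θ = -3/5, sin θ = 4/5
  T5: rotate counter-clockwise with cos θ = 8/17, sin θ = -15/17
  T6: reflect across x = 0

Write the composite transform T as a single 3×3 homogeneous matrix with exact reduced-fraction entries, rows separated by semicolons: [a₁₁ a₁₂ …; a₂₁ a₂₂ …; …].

T1 = [1 0 0; 0 1 -1; 0 0 1]
T2·T1 = [1 -1/2 1/2; 0 1 -1; 0 0 1]
T3·…·T1 = [-1 1/2 -1/2; 0 1 -1; 0 0 1]
T4·…·T1 = [3/5 -11/10 11/10; -4/5 -1/5 1/5; 0 0 1]
T5·…·T1 = [-36/85 -59/85 59/85; -77/85 149/170 -149/170; 0 0 1]
T6·…·T1 = [36/85 59/85 -59/85; -77/85 149/170 -149/170; 0 0 1]

T = [36/85 59/85 -59/85; -77/85 149/170 -149/170; 0 0 1]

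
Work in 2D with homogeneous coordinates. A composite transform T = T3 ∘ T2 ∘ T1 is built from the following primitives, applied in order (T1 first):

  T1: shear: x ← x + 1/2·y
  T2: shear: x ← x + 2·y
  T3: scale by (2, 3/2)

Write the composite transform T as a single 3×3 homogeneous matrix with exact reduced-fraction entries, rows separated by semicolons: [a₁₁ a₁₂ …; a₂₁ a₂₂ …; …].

T = [2 5 0; 0 3/2 0; 0 0 1]

T1 = [1 1/2 0; 0 1 0; 0 0 1]
T2·T1 = [1 5/2 0; 0 1 0; 0 0 1]
T3·…·T1 = [2 5 0; 0 3/2 0; 0 0 1]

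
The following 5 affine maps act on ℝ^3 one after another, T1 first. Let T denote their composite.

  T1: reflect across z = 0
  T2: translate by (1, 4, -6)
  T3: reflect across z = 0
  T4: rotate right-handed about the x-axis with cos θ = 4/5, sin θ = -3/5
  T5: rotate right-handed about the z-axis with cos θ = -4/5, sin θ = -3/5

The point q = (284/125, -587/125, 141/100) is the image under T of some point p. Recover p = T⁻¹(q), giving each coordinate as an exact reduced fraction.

T1 = [1 0 0 0; 0 1 0 0; 0 0 -1 0; 0 0 0 1]
T2·T1 = [1 0 0 1; 0 1 0 4; 0 0 -1 -6; 0 0 0 1]
T3·…·T1 = [1 0 0 1; 0 1 0 4; 0 0 1 6; 0 0 0 1]
T4·…·T1 = [1 0 0 1; 0 4/5 3/5 34/5; 0 -3/5 4/5 12/5; 0 0 0 1]
T5·…·T1 = [-4/5 12/25 9/25 82/25; -3/5 -16/25 -12/25 -151/25; 0 -3/5 4/5 12/5; 0 0 0 1]
det M = 1; M⁻¹ = [-4/5 -3/5 0 -1; 12/25 -16/25 -3/5 -4; 9/25 -12/25 4/5 -6; 0 0 0 1]
M⁻¹ · (284/125, -587/125, 141/100)ᵀ = (0, -3/4, -9/5)ᵀ

p = (0, -3/4, -9/5)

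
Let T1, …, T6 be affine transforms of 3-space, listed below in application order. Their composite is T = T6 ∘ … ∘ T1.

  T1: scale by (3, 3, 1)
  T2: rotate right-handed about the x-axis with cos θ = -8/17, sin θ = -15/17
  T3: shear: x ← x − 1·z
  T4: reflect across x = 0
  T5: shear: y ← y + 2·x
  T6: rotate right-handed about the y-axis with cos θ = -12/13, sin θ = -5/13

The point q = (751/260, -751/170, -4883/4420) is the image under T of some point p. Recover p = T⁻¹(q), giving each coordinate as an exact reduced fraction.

p = (1, -1/4, 8/5)

T1 = [3 0 0 0; 0 3 0 0; 0 0 1 0; 0 0 0 1]
T2·T1 = [3 0 0 0; 0 -24/17 15/17 0; 0 -45/17 -8/17 0; 0 0 0 1]
T3·…·T1 = [3 45/17 8/17 0; 0 -24/17 15/17 0; 0 -45/17 -8/17 0; 0 0 0 1]
T4·…·T1 = [-3 -45/17 -8/17 0; 0 -24/17 15/17 0; 0 -45/17 -8/17 0; 0 0 0 1]
T5·…·T1 = [-3 -45/17 -8/17 0; -6 -114/17 -1/17 0; 0 -45/17 -8/17 0; 0 0 0 1]
T6·…·T1 = [36/13 45/13 8/13 0; -6 -114/17 -1/17 0; -15/13 315/221 56/221 0; 0 0 0 1]
det M = -9; M⁻¹ = [7/39 0 -17/39 0; -3/17 -8/51 20/51 0; 400/221 15/17 -54/221 0; 0 0 0 1]
M⁻¹ · (751/260, -751/170, -4883/4420)ᵀ = (1, -1/4, 8/5)ᵀ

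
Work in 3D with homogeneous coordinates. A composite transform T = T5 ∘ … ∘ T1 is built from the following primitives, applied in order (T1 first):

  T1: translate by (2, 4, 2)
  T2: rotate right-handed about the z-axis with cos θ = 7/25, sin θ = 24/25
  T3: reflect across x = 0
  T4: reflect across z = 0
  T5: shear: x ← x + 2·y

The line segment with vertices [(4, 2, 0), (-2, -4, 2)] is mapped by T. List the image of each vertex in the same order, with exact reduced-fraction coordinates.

T1 translate by (2, 4, 2): (4, 2, 0) → (6, 6, 2); (-2, -4, 2) → (0, 0, 4)
T2 rotate right-handed about the z-axis with cos θ = 7/25, sin θ = 24/25: (6, 6, 2) → (-102/25, 186/25, 2); (0, 0, 4) → (0, 0, 4)
T3 reflect across x = 0: (-102/25, 186/25, 2) → (102/25, 186/25, 2); (0, 0, 4) → (0, 0, 4)
T4 reflect across z = 0: (102/25, 186/25, 2) → (102/25, 186/25, -2); (0, 0, 4) → (0, 0, -4)
T5 shear: x ← x + 2·y: (102/25, 186/25, -2) → (474/25, 186/25, -2); (0, 0, -4) → (0, 0, -4)

image vertices: (474/25, 186/25, -2), (0, 0, -4)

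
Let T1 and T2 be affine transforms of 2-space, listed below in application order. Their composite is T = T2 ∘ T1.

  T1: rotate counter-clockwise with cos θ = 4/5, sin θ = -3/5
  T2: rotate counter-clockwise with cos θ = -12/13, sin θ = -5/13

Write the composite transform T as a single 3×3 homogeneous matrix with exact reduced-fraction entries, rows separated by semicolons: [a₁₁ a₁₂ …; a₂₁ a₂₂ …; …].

T = [-63/65 -16/65 0; 16/65 -63/65 0; 0 0 1]

T1 = [4/5 3/5 0; -3/5 4/5 0; 0 0 1]
T2·T1 = [-63/65 -16/65 0; 16/65 -63/65 0; 0 0 1]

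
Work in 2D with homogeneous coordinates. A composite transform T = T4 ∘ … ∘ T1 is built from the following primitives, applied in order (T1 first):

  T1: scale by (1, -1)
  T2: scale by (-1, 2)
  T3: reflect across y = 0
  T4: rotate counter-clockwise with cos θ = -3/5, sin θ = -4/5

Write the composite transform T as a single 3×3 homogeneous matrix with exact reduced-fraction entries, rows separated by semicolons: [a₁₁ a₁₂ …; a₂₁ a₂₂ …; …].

T1 = [1 0 0; 0 -1 0; 0 0 1]
T2·T1 = [-1 0 0; 0 -2 0; 0 0 1]
T3·…·T1 = [-1 0 0; 0 2 0; 0 0 1]
T4·…·T1 = [3/5 8/5 0; 4/5 -6/5 0; 0 0 1]

T = [3/5 8/5 0; 4/5 -6/5 0; 0 0 1]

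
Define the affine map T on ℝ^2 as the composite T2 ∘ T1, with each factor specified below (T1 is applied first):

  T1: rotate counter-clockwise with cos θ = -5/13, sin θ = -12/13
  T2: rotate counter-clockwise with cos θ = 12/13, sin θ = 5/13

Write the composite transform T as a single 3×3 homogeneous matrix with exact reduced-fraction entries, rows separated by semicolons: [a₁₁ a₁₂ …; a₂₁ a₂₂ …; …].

T1 = [-5/13 12/13 0; -12/13 -5/13 0; 0 0 1]
T2·T1 = [0 1 0; -1 0 0; 0 0 1]

T = [0 1 0; -1 0 0; 0 0 1]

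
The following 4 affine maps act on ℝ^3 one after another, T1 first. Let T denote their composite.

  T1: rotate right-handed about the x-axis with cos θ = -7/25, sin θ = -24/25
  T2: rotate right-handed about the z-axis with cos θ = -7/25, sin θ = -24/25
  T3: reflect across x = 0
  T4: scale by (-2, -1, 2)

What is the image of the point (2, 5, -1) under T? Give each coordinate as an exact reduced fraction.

T1 rotate right-handed about the x-axis with cos θ = -7/25, sin θ = -24/25: (2, 5, -1) → (2, -59/25, -113/25)
T2 rotate right-handed about the z-axis with cos θ = -7/25, sin θ = -24/25: (2, -59/25, -113/25) → (-1766/625, -787/625, -113/25)
T3 reflect across x = 0: (-1766/625, -787/625, -113/25) → (1766/625, -787/625, -113/25)
T4 scale by (-2, -1, 2): (1766/625, -787/625, -113/25) → (-3532/625, 787/625, -226/25)

T(p) = (-3532/625, 787/625, -226/25)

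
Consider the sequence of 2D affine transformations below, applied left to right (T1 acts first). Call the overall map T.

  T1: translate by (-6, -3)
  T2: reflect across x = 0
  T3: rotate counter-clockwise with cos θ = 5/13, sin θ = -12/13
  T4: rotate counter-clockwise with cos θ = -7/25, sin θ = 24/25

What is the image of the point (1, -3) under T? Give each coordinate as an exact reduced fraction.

T1 translate by (-6, -3): (1, -3) → (-5, -6)
T2 reflect across x = 0: (-5, -6) → (5, -6)
T3 rotate counter-clockwise with cos θ = 5/13, sin θ = -12/13: (5, -6) → (-47/13, -90/13)
T4 rotate counter-clockwise with cos θ = -7/25, sin θ = 24/25: (-47/13, -90/13) → (2489/325, -498/325)

T(p) = (2489/325, -498/325)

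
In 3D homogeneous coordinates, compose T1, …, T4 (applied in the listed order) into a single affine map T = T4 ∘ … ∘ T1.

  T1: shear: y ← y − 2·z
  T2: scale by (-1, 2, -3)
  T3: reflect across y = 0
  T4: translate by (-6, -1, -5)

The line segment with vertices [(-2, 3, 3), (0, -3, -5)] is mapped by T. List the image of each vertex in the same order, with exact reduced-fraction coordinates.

image vertices: (-4, 5, -14), (-6, -15, 10)

T1 shear: y ← y − 2·z: (-2, 3, 3) → (-2, -3, 3); (0, -3, -5) → (0, 7, -5)
T2 scale by (-1, 2, -3): (-2, -3, 3) → (2, -6, -9); (0, 7, -5) → (0, 14, 15)
T3 reflect across y = 0: (2, -6, -9) → (2, 6, -9); (0, 14, 15) → (0, -14, 15)
T4 translate by (-6, -1, -5): (2, 6, -9) → (-4, 5, -14); (0, -14, 15) → (-6, -15, 10)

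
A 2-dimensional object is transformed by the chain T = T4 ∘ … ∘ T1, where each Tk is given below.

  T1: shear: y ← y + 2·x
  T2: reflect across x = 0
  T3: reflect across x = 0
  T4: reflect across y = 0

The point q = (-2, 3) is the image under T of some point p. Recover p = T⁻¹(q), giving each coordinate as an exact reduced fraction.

T1 = [1 0 0; 2 1 0; 0 0 1]
T2·T1 = [-1 0 0; 2 1 0; 0 0 1]
T3·…·T1 = [1 0 0; 2 1 0; 0 0 1]
T4·…·T1 = [1 0 0; -2 -1 0; 0 0 1]
det M = -1; M⁻¹ = [1 0 0; -2 -1 0; 0 0 1]
M⁻¹ · (-2, 3)ᵀ = (-2, 1)ᵀ

p = (-2, 1)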